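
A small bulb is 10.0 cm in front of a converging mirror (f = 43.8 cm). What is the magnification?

1/d_i = 1/f − 1/d_o = 1/(43.80) − 1/(10.0) = -0.07717, so d_i = -12.96 cm.
m = −d_i/d_o = −(-12.96)/(10.0) = +1.30.
The image is virtual, upright and enlarged, behind the mirror.

m = +1.30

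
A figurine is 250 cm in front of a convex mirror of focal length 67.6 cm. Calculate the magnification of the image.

For a convex mirror, f = -67.6 cm.
1/d_i = 1/f − 1/d_o = 1/(-67.60) − 1/(250) = -0.01879, so d_i = -53.21 cm.
m = −d_i/d_o = −(-53.21)/(250) = +0.213.
The image is virtual, upright and reduced, behind the mirror.

m = +0.213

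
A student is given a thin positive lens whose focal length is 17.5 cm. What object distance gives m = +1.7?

m = −d_i/d_o ⇒ d_i = −m·d_o.
1/f = 1/d_o + 1/d_i = 1/d_o − 1/(m·d_o) = (1 − 1/m)/d_o, so d_o = f(1 − 1/m) = (17.50)(1 − 1/(+1.7)) = 7.21 cm.

7.21 cm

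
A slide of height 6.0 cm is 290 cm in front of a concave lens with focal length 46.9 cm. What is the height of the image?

0.835 cm

For a concave lens, f = -46.9 cm.
1/d_i = 1/f − 1/d_o = 1/(-46.90) − 1/(290) = -0.02477, so d_i = -40.37 cm.
m = −d_i/d_o = +0.1392.
|h_i| = |m|·h_o = 0.1392 × 6.0 = 0.835 cm. The image is virtual, upright and reduced, on the same side as the object.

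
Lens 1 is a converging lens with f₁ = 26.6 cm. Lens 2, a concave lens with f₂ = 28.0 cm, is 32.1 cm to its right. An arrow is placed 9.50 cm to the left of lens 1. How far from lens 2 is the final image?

Lens 1: 1/d_i1 = 1/f₁ − 1/d_o1 = 1/(26.6) − 1/(9.50) = -0.06767, so d_i1 = -14.78 cm.
The intermediate image is 14.78 cm to the left of lens 1 (virtual), which is 32.1 − (-14.78) = 46.88 cm to the left of lens 2, so d_o2 = +46.88 cm.
Lens 2 is diverging, so f₂ = −28.0 cm.
Lens 2: 1/d_i2 = 1/f₂ − 1/d_o2 = 1/(-28.0) − 1/(46.88) = -0.05705, so d_i2 = -17.5 cm.
The final image is virtual, 17.5 cm to the left of lens 2 (overall magnification ≈ 0.58).

17.5 cm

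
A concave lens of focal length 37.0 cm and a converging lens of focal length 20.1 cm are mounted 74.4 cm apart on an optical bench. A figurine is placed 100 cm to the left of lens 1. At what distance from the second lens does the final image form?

25.1 cm

Lens 1 is diverging, so f₁ = −37.0 cm.
Lens 1: 1/d_i1 = 1/f₁ − 1/d_o1 = 1/(-37.0) − 1/(100) = -0.03703, so d_i1 = -27.01 cm.
The intermediate image is 27.01 cm to the left of lens 1 (virtual), which is 74.4 − (-27.01) = 101.4 cm to the left of lens 2, so d_o2 = +101.4 cm.
Lens 2: 1/d_i2 = 1/f₂ − 1/d_o2 = 1/(20.1) − 1/(101.4) = 0.03989, so d_i2 = 25.1 cm.
The final image is real, 25.1 cm to the right of lens 2 (overall magnification ≈ -0.067).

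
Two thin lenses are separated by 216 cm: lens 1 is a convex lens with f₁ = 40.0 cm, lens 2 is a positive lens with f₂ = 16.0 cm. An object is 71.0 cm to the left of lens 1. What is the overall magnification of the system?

Lens 1: 1/d_i1 = 1/(40.0) − 1/(71.0) = 0.01092, so d_i1 = 91.61 cm; m₁ = −d_i1/d_o1 = -1.290.
d_o2 = 216 − (91.61) = 124.4 cm.
Lens 2: 1/d_i2 = 1/(16.0) − 1/(124.4) = 0.05446, so d_i2 = 18.36 cm; m₂ = −d_i2/d_o2 = -0.1476.
m = m₁·m₂ = (-1.290)(-0.1476) = +0.190.

m = +0.190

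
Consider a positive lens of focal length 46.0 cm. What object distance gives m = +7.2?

m = −d_i/d_o ⇒ d_i = −m·d_o.
1/f = 1/d_o + 1/d_i = 1/d_o − 1/(m·d_o) = (1 − 1/m)/d_o, so d_o = f(1 − 1/m) = (46.00)(1 − 1/(+7.2)) = 39.6 cm.

39.6 cm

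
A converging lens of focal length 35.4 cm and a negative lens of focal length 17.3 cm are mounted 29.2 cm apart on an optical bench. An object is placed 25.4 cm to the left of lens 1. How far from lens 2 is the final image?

Lens 1: 1/d_i1 = 1/f₁ − 1/d_o1 = 1/(35.4) − 1/(25.4) = -0.01112, so d_i1 = -89.92 cm.
The intermediate image is 89.92 cm to the left of lens 1 (virtual), which is 29.2 − (-89.92) = 119.1 cm to the left of lens 2, so d_o2 = +119.1 cm.
Lens 2 is diverging, so f₂ = −17.3 cm.
Lens 2: 1/d_i2 = 1/f₂ − 1/d_o2 = 1/(-17.3) − 1/(119.1) = -0.06620, so d_i2 = -15.1 cm.
The final image is virtual, 15.1 cm to the left of lens 2 (overall magnification ≈ 0.45).

15.1 cm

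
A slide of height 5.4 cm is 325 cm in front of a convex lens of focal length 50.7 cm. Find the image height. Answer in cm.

1/d_i = 1/f − 1/d_o = 1/(50.70) − 1/(325) = 0.01665, so d_i = 60.07 cm.
m = −d_i/d_o = -0.1848.
|h_i| = |m|·h_o = 0.1848 × 5.4 = 0.998 cm. The image is real, inverted and reduced, on the far side of the lens.

0.998 cm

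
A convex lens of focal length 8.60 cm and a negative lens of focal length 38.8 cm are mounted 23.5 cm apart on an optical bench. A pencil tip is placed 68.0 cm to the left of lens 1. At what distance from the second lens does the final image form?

10.1 cm

Lens 1: 1/d_i1 = 1/f₁ − 1/d_o1 = 1/(8.60) − 1/(68.0) = 0.1016, so d_i1 = 9.845 cm.
The intermediate image is 9.845 cm to the right of lens 1, which is 23.5 − (9.845) = 13.65 cm to the left of lens 2, so d_o2 = +13.65 cm.
Lens 2 is diverging, so f₂ = −38.8 cm.
Lens 2: 1/d_i2 = 1/f₂ − 1/d_o2 = 1/(-38.8) − 1/(13.65) = -0.09903, so d_i2 = -10.1 cm.
The final image is virtual, 10.1 cm to the left of lens 2 (overall magnification ≈ -0.11).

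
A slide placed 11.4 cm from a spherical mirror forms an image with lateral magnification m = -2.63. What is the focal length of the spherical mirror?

f = 8.26 cm (concave)

m = −d_i/d_o ⇒ d_i = −m·d_o = −(-2.63)·(11.4) = 29.98 cm.
1/f = 1/d_o + 1/d_i = 1/(11.4) + 1/(29.98) = 0.1211, so f = 8.26 cm.
Since f is positive, the spherical mirror is concave.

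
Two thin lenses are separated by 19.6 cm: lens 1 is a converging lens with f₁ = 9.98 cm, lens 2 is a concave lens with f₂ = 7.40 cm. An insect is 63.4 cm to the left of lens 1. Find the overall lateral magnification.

m = -0.0912

Lens 1: 1/d_i1 = 1/(9.98) − 1/(63.4) = 0.08443, so d_i1 = 11.84 cm; m₁ = −d_i1/d_o1 = -0.1868.
d_o2 = 19.6 − (11.84) = 7.760 cm.
f₂ = −7.40 cm (diverging).
Lens 2: 1/d_i2 = 1/(-7.40) − 1/(7.760) = -0.2640, so d_i2 = -3.788 cm; m₂ = −d_i2/d_o2 = +0.4881.
m = m₁·m₂ = (-0.1868)(+0.4881) = -0.0912.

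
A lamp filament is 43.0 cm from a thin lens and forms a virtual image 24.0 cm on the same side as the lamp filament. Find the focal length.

f = -54.3 cm (diverging)

Virtual image ⇒ d_i = −24.0 cm.
1/f = 1/d_o + 1/d_i = 1/(43.0) + 1/(-24.0) = -0.01841, so f = -54.3 cm.
Since f is negative, the thin lens is diverging.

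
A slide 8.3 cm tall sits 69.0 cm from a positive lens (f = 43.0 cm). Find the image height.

13.7 cm

1/d_i = 1/f − 1/d_o = 1/(43.00) − 1/(69.0) = 0.008763, so d_i = 114.1 cm.
m = −d_i/d_o = -1.654.
|h_i| = |m|·h_o = 1.654 × 8.3 = 13.7 cm. The image is real, inverted and enlarged, on the far side of the lens.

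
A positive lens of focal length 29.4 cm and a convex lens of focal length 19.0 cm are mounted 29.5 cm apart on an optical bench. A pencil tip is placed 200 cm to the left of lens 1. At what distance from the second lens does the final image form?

Lens 1: 1/d_i1 = 1/f₁ − 1/d_o1 = 1/(29.4) − 1/(200) = 0.02901, so d_i1 = 34.47 cm.
The intermediate image is 34.47 cm to the right of lens 1, which lies 4.970 cm to the right of lens 2 — a virtual object — so d_o2 = −4.970 cm.
Lens 2: 1/d_i2 = 1/f₂ − 1/d_o2 = 1/(19.0) − 1/(-4.970) = 0.2538, so d_i2 = 3.94 cm.
The final image is real, 3.94 cm to the right of lens 2 (overall magnification ≈ -0.14).

3.94 cm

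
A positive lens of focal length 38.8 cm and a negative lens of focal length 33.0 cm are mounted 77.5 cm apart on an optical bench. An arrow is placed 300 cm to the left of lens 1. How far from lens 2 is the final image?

Lens 1: 1/d_i1 = 1/f₁ − 1/d_o1 = 1/(38.8) − 1/(300) = 0.02244, so d_i1 = 44.56 cm.
The intermediate image is 44.56 cm to the right of lens 1, which is 77.5 − (44.56) = 32.94 cm to the left of lens 2, so d_o2 = +32.94 cm.
Lens 2 is diverging, so f₂ = −33.0 cm.
Lens 2: 1/d_i2 = 1/f₂ − 1/d_o2 = 1/(-33.0) − 1/(32.94) = -0.06066, so d_i2 = -16.5 cm.
The final image is virtual, 16.5 cm to the left of lens 2 (overall magnification ≈ -0.074).

16.5 cm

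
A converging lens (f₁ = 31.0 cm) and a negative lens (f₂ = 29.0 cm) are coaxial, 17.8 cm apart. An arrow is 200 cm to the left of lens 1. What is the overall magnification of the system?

Lens 1: 1/d_i1 = 1/(31.0) − 1/(200) = 0.02726, so d_i1 = 36.69 cm; m₁ = −d_i1/d_o1 = -0.1835.
d_o2 = 17.8 − (36.69) = -18.89 cm (virtual object).
f₂ = −29.0 cm (diverging).
Lens 2: 1/d_i2 = 1/(-29.0) − 1/(-18.89) = 0.01846, so d_i2 = 54.18 cm; m₂ = −d_i2/d_o2 = +2.868.
m = m₁·m₂ = (-0.1835)(+2.868) = -0.526.

m = -0.526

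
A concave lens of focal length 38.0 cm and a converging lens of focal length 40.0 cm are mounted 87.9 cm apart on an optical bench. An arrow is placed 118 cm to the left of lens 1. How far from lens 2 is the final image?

60.9 cm

Lens 1 is diverging, so f₁ = −38.0 cm.
Lens 1: 1/d_i1 = 1/f₁ − 1/d_o1 = 1/(-38.0) − 1/(118) = -0.03479, so d_i1 = -28.74 cm.
The intermediate image is 28.74 cm to the left of lens 1 (virtual), which is 87.9 − (-28.74) = 116.6 cm to the left of lens 2, so d_o2 = +116.6 cm.
Lens 2: 1/d_i2 = 1/f₂ − 1/d_o2 = 1/(40.0) − 1/(116.6) = 0.01642, so d_i2 = 60.9 cm.
The final image is real, 60.9 cm to the right of lens 2 (overall magnification ≈ -0.13).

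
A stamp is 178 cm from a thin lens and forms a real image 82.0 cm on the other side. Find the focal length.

f = 56.1 cm (converging)

Real image ⇒ d_i = +82.0 cm.
1/f = 1/d_o + 1/d_i = 1/(178) + 1/(82.0) = 0.01781, so f = 56.1 cm.
Since f is positive, the thin lens is converging.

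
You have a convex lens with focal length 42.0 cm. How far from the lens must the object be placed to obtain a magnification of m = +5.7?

34.6 cm

m = −d_i/d_o ⇒ d_i = −m·d_o.
1/f = 1/d_o + 1/d_i = 1/d_o − 1/(m·d_o) = (1 − 1/m)/d_o, so d_o = f(1 − 1/m) = (42.00)(1 − 1/(+5.7)) = 34.6 cm.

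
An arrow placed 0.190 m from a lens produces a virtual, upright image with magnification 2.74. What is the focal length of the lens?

m = −d_i/d_o ⇒ d_i = −m·d_o = −(+2.74)·(0.190) = -0.5206 m.
1/f = 1/d_o + 1/d_i = 1/(0.190) + 1/(-0.5206) = 3.342, so f = 0.299 m.
Since f is positive, the lens is converging.

f = 0.299 m (converging)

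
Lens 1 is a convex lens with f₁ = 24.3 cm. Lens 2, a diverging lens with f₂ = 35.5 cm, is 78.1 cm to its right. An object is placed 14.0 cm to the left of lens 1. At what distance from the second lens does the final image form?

26.9 cm

Lens 1: 1/d_i1 = 1/f₁ − 1/d_o1 = 1/(24.3) − 1/(14.0) = -0.03028, so d_i1 = -33.03 cm.
The intermediate image is 33.03 cm to the left of lens 1 (virtual), which is 78.1 − (-33.03) = 111.1 cm to the left of lens 2, so d_o2 = +111.1 cm.
Lens 2 is diverging, so f₂ = −35.5 cm.
Lens 2: 1/d_i2 = 1/f₂ − 1/d_o2 = 1/(-35.5) − 1/(111.1) = -0.03717, so d_i2 = -26.9 cm.
The final image is virtual, 26.9 cm to the left of lens 2 (overall magnification ≈ 0.57).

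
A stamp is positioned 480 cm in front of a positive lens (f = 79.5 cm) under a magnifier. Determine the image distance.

Lens equation: 1/q = 1/f − 1/p = 1/(79.50) − 1/(480) = 0.01258 − 0.002083 = 0.01050, so q = 95.3 cm.
The image is real, inverted and reduced, on the far side of the lens.

95.3 cm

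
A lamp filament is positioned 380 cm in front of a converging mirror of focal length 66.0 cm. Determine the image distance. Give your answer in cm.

Mirror equation: 1/v = 1/f − 1/u = 1/(66.00) − 1/(380) = 0.01515 − 0.002632 = 0.01252, so v = 79.9 cm.
The image is real, inverted and reduced, in front of the mirror.

79.9 cm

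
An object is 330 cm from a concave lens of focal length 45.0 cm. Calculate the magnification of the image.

m = +0.120

For a concave lens, f = -45.0 cm.
1/d_i = 1/f − 1/d_o = 1/(-45.00) − 1/(330) = -0.02525, so d_i = -39.60 cm.
m = −d_i/d_o = −(-39.60)/(330) = +0.120.
The image is virtual, upright and reduced, on the same side as the object.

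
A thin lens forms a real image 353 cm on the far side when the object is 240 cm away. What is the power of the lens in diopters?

P = +0.700 D

d_i = +353 cm.
1/f = 1/d_o + 1/d_i = 1/(240) + 1/(353) = 0.007000 cm⁻¹.
f = 142.9 cm = 1.429 m, so P = 1/f = +0.700 D.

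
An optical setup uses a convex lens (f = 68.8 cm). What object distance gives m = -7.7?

m = −d_i/d_o ⇒ d_i = −m·d_o.
1/f = 1/d_o + 1/d_i = 1/d_o − 1/(m·d_o) = (1 − 1/m)/d_o, so d_o = f(1 − 1/m) = (68.80)(1 − 1/(-7.7)) = 77.7 cm.

77.7 cm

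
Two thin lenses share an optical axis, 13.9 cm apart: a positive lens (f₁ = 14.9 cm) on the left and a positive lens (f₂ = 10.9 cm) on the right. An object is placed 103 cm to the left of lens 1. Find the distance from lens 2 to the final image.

Lens 1: 1/d_i1 = 1/f₁ − 1/d_o1 = 1/(14.9) − 1/(103) = 0.05741, so d_i1 = 17.42 cm.
The intermediate image is 17.42 cm to the right of lens 1, which lies 3.520 cm to the right of lens 2 — a virtual object — so d_o2 = −3.520 cm.
Lens 2: 1/d_i2 = 1/f₂ − 1/d_o2 = 1/(10.9) − 1/(-3.520) = 0.3758, so d_i2 = 2.66 cm.
The final image is real, 2.66 cm to the right of lens 2 (overall magnification ≈ -0.13).

2.66 cm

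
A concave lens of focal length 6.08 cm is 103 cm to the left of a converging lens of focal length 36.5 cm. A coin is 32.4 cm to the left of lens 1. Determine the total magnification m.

f₁ = −6.08 cm (diverging).
Lens 1: 1/d_i1 = 1/(-6.08) − 1/(32.4) = -0.1953, so d_i1 = -5.119 cm; m₁ = −d_i1/d_o1 = +0.1580.
d_o2 = 103 − (-5.119) = 108.1 cm.
Lens 2: 1/d_i2 = 1/(36.5) − 1/(108.1) = 0.01815, so d_i2 = 55.11 cm; m₂ = −d_i2/d_o2 = -0.5098.
m = m₁·m₂ = (+0.1580)(-0.5098) = -0.0805.

m = -0.0805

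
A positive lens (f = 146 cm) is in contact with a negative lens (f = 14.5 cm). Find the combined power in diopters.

P = -6.21 D

P₁ = 1/f₁ = 1/(1.46 m) = +0.6849 D; P₂ = 1/f₂ = 1/(-0.145 m) = -6.897 D.
For thin lenses in contact, P = P₁ + P₂ = (+0.6849) + (-6.897) = -6.21 D.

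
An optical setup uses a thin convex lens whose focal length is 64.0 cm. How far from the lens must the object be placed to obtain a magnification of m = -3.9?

m = −d_i/d_o ⇒ d_i = −m·d_o.
1/f = 1/d_o + 1/d_i = 1/d_o − 1/(m·d_o) = (1 − 1/m)/d_o, so d_o = f(1 − 1/m) = (64.00)(1 − 1/(-3.9)) = 80.4 cm.

80.4 cm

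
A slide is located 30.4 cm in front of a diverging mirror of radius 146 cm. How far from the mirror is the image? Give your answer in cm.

f = R/2 = 146/2 = 73.00 cm; for a diverging mirror, f = -73.00 cm.
Mirror equation: 1/q = 1/f − 1/p = 1/(-73.00) − 1/(30.4) = -0.01370 − 0.03289 = -0.04659, so q = -21.5 cm.
The image is virtual, upright and reduced, behind the mirror.

21.5 cm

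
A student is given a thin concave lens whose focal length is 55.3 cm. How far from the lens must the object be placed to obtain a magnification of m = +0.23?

185 cm

For a concave lens, f = -55.3 cm.
m = −d_i/d_o ⇒ d_i = −m·d_o.
1/f = 1/d_o + 1/d_i = 1/d_o − 1/(m·d_o) = (1 − 1/m)/d_o, so d_o = f(1 − 1/m) = (-55.30)(1 − 1/(+0.23)) = 185 cm.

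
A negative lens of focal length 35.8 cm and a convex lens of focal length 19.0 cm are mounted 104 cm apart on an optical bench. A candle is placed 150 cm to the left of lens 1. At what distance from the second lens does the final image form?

22.2 cm

Lens 1 is diverging, so f₁ = −35.8 cm.
Lens 1: 1/d_i1 = 1/f₁ − 1/d_o1 = 1/(-35.8) − 1/(150) = -0.03460, so d_i1 = -28.90 cm.
The intermediate image is 28.90 cm to the left of lens 1 (virtual), which is 104 − (-28.90) = 132.9 cm to the left of lens 2, so d_o2 = +132.9 cm.
Lens 2: 1/d_i2 = 1/f₂ − 1/d_o2 = 1/(19.0) − 1/(132.9) = 0.04511, so d_i2 = 22.2 cm.
The final image is real, 22.2 cm to the right of lens 2 (overall magnification ≈ -0.032).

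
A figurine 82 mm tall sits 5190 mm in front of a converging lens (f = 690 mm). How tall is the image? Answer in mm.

12.6 mm

1/d_i = 1/f − 1/d_o = 1/(690.0) − 1/(5190) = 0.001257, so d_i = 795.8 mm.
m = −d_i/d_o = -0.1533.
|h_i| = |m|·h_o = 0.1533 × 82 = 12.6 mm. The image is real, inverted and reduced, on the far side of the lens.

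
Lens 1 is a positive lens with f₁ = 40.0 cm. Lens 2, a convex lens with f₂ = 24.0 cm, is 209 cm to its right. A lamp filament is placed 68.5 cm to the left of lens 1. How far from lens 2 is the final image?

30.5 cm

Lens 1: 1/d_i1 = 1/f₁ − 1/d_o1 = 1/(40.0) − 1/(68.5) = 0.01040, so d_i1 = 96.14 cm.
The intermediate image is 96.14 cm to the right of lens 1, which is 209 − (96.14) = 112.9 cm to the left of lens 2, so d_o2 = +112.9 cm.
Lens 2: 1/d_i2 = 1/f₂ − 1/d_o2 = 1/(24.0) − 1/(112.9) = 0.03281, so d_i2 = 30.5 cm.
The final image is real, 30.5 cm to the right of lens 2 (overall magnification ≈ 0.38).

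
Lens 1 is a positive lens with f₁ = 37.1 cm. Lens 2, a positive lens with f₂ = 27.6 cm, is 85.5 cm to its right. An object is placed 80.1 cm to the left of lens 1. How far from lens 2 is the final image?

Lens 1: 1/d_i1 = 1/f₁ − 1/d_o1 = 1/(37.1) − 1/(80.1) = 0.01447, so d_i1 = 69.11 cm.
The intermediate image is 69.11 cm to the right of lens 1, which is 85.5 − (69.11) = 16.39 cm to the left of lens 2, so d_o2 = +16.39 cm.
Lens 2: 1/d_i2 = 1/f₂ − 1/d_o2 = 1/(27.6) − 1/(16.39) = -0.02478, so d_i2 = -40.4 cm.
The final image is virtual, 40.4 cm to the left of lens 2 (overall magnification ≈ -2.1).

40.4 cm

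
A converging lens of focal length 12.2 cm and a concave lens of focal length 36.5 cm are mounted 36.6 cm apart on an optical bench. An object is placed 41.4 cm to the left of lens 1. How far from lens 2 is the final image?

Lens 1: 1/d_i1 = 1/f₁ − 1/d_o1 = 1/(12.2) − 1/(41.4) = 0.05781, so d_i1 = 17.30 cm.
The intermediate image is 17.30 cm to the right of lens 1, which is 36.6 − (17.30) = 19.30 cm to the left of lens 2, so d_o2 = +19.30 cm.
Lens 2 is diverging, so f₂ = −36.5 cm.
Lens 2: 1/d_i2 = 1/f₂ − 1/d_o2 = 1/(-36.5) − 1/(19.30) = -0.07921, so d_i2 = -12.6 cm.
The final image is virtual, 12.6 cm to the left of lens 2 (overall magnification ≈ -0.27).

12.6 cm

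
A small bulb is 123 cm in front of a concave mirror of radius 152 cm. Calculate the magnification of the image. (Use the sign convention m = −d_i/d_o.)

f = R/2 = 152/2 = 76.00 cm.
1/d_i = 1/f − 1/d_o = 1/(76.00) − 1/(123) = 0.005028, so d_i = 198.9 cm.
m = −d_i/d_o = −(198.9)/(123) = -1.62.
The image is real, inverted and enlarged, in front of the mirror.

m = -1.62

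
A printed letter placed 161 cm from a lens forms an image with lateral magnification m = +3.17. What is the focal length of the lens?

m = −d_i/d_o ⇒ d_i = −m·d_o = −(+3.17)·(161) = -510.4 cm.
1/f = 1/d_o + 1/d_i = 1/(161) + 1/(-510.4) = 0.004252, so f = 235 cm.
Since f is positive, the lens is converging.

f = 235 cm (converging)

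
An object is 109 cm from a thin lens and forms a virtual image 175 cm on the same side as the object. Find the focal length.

Virtual image ⇒ d_i = −175 cm.
1/f = 1/d_o + 1/d_i = 1/(109) + 1/(-175) = 0.003460, so f = 289 cm.
Since f is positive, the thin lens is converging.

f = 289 cm (converging)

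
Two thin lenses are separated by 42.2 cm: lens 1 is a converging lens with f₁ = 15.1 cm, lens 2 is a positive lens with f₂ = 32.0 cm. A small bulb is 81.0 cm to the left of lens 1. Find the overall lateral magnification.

m = -0.877

Lens 1: 1/d_i1 = 1/(15.1) − 1/(81.0) = 0.05388, so d_i1 = 18.56 cm; m₁ = −d_i1/d_o1 = -0.2291.
d_o2 = 42.2 − (18.56) = 23.64 cm.
Lens 2: 1/d_i2 = 1/(32.0) − 1/(23.64) = -0.01105, so d_i2 = -90.49 cm; m₂ = −d_i2/d_o2 = +3.828.
m = m₁·m₂ = (-0.2291)(+3.828) = -0.877.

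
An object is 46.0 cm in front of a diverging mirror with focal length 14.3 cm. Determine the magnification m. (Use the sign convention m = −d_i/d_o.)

For a diverging mirror, f = -14.3 cm.
1/d_i = 1/f − 1/d_o = 1/(-14.30) − 1/(46.0) = -0.09167, so d_i = -10.91 cm.
m = −d_i/d_o = −(-10.91)/(46.0) = +0.237.
The image is virtual, upright and reduced, behind the mirror.

m = +0.237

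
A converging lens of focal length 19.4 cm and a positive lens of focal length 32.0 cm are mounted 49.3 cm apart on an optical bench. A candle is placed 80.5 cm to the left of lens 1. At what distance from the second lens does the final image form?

Lens 1: 1/d_i1 = 1/f₁ − 1/d_o1 = 1/(19.4) − 1/(80.5) = 0.03912, so d_i1 = 25.56 cm.
The intermediate image is 25.56 cm to the right of lens 1, which is 49.3 − (25.56) = 23.74 cm to the left of lens 2, so d_o2 = +23.74 cm.
Lens 2: 1/d_i2 = 1/f₂ − 1/d_o2 = 1/(32.0) − 1/(23.74) = -0.01087, so d_i2 = -92.0 cm.
The final image is virtual, 92.0 cm to the left of lens 2 (overall magnification ≈ -1.2).

92.0 cm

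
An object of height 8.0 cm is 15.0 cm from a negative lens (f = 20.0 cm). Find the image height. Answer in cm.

4.57 cm

For a negative lens, f = -20.0 cm.
1/d_i = 1/f − 1/d_o = 1/(-20.00) − 1/(15.0) = -0.1167, so d_i = -8.571 cm.
m = −d_i/d_o = +0.5714.
|h_i| = |m|·h_o = 0.5714 × 8.0 = 4.57 cm. The image is virtual, upright and reduced, on the same side as the object.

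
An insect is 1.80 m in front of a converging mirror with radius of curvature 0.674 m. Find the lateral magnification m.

f = R/2 = 0.674/2 = 0.3370 m.
1/d_i = 1/f − 1/d_o = 1/(0.3370) − 1/(1.80) = 2.412, so d_i = 0.4146 m.
m = −d_i/d_o = −(0.4146)/(1.80) = -0.230.
The image is real, inverted and reduced, in front of the mirror.

m = -0.230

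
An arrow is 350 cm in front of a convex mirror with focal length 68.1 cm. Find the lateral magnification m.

For a convex mirror, f = -68.1 cm.
1/d_i = 1/f − 1/d_o = 1/(-68.10) − 1/(350) = -0.01754, so d_i = -57.01 cm.
m = −d_i/d_o = −(-57.01)/(350) = +0.163.
The image is virtual, upright and reduced, behind the mirror.

m = +0.163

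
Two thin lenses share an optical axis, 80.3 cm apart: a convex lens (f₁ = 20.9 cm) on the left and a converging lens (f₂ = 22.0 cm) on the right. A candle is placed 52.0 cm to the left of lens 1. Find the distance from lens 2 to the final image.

42.7 cm

Lens 1: 1/d_i1 = 1/f₁ − 1/d_o1 = 1/(20.9) − 1/(52.0) = 0.02862, so d_i1 = 34.95 cm.
The intermediate image is 34.95 cm to the right of lens 1, which is 80.3 − (34.95) = 45.35 cm to the left of lens 2, so d_o2 = +45.35 cm.
Lens 2: 1/d_i2 = 1/f₂ − 1/d_o2 = 1/(22.0) − 1/(45.35) = 0.02340, so d_i2 = 42.7 cm.
The final image is real, 42.7 cm to the right of lens 2 (overall magnification ≈ 0.63).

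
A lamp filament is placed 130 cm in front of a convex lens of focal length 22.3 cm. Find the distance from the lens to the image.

26.9 cm

Lens equation: 1/q = 1/f − 1/p = 1/(22.30) − 1/(130) = 0.04484 − 0.007692 = 0.03715, so q = 26.9 cm.
The image is real, inverted and reduced, on the far side of the lens.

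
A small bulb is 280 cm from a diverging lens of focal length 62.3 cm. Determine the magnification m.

m = +0.182

For a diverging lens, f = -62.3 cm.
1/d_i = 1/f − 1/d_o = 1/(-62.30) − 1/(280) = -0.01962, so d_i = -50.96 cm.
m = −d_i/d_o = −(-50.96)/(280) = +0.182.
The image is virtual, upright and reduced, on the same side as the object.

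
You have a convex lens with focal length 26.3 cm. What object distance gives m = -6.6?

30.3 cm

m = −d_i/d_o ⇒ d_i = −m·d_o.
1/f = 1/d_o + 1/d_i = 1/d_o − 1/(m·d_o) = (1 − 1/m)/d_o, so d_o = f(1 − 1/m) = (26.30)(1 − 1/(-6.6)) = 30.3 cm.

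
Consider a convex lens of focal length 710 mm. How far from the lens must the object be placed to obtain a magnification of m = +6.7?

604 mm

m = −d_i/d_o ⇒ d_i = −m·d_o.
1/f = 1/d_o + 1/d_i = 1/d_o − 1/(m·d_o) = (1 − 1/m)/d_o, so d_o = f(1 − 1/m) = (710.0)(1 − 1/(+6.7)) = 604 mm.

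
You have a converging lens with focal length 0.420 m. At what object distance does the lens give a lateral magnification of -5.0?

0.504 m

m = −d_i/d_o ⇒ d_i = −m·d_o.
1/f = 1/d_o + 1/d_i = 1/d_o − 1/(m·d_o) = (1 − 1/m)/d_o, so d_o = f(1 − 1/m) = (0.4200)(1 − 1/(-5.0)) = 0.504 m.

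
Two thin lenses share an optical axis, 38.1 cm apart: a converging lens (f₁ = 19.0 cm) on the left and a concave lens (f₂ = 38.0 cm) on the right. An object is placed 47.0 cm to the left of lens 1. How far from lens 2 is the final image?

Lens 1: 1/d_i1 = 1/f₁ − 1/d_o1 = 1/(19.0) − 1/(47.0) = 0.03135, so d_i1 = 31.89 cm.
The intermediate image is 31.89 cm to the right of lens 1, which is 38.1 − (31.89) = 6.210 cm to the left of lens 2, so d_o2 = +6.210 cm.
Lens 2 is diverging, so f₂ = −38.0 cm.
Lens 2: 1/d_i2 = 1/f₂ − 1/d_o2 = 1/(-38.0) − 1/(6.210) = -0.1873, so d_i2 = -5.34 cm.
The final image is virtual, 5.34 cm to the left of lens 2 (overall magnification ≈ -0.58).

5.34 cm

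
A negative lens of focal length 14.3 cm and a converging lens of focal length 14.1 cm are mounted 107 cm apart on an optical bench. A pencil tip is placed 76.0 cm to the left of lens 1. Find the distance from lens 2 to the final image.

16.0 cm

Lens 1 is diverging, so f₁ = −14.3 cm.
Lens 1: 1/d_i1 = 1/f₁ − 1/d_o1 = 1/(-14.3) − 1/(76.0) = -0.08309, so d_i1 = -12.04 cm.
The intermediate image is 12.04 cm to the left of lens 1 (virtual), which is 107 − (-12.04) = 119.0 cm to the left of lens 2, so d_o2 = +119.0 cm.
Lens 2: 1/d_i2 = 1/f₂ − 1/d_o2 = 1/(14.1) − 1/(119.0) = 0.06252, so d_i2 = 16.0 cm.
The final image is real, 16.0 cm to the right of lens 2 (overall magnification ≈ -0.021).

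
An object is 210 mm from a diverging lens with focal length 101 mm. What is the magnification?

For a diverging lens, f = -101 mm.
1/d_i = 1/f − 1/d_o = 1/(-101.0) − 1/(210) = -0.01466, so d_i = -68.20 mm.
m = −d_i/d_o = −(-68.20)/(210) = +0.325.
The image is virtual, upright and reduced, on the same side as the object.

m = +0.325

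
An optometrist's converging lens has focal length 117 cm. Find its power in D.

P = +0.855 D

f = 117 cm = 1.17 m.
P = 1/f = 1/(1.17 m) = +0.855 D.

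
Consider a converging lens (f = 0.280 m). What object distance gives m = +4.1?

0.212 m

m = −d_i/d_o ⇒ d_i = −m·d_o.
1/f = 1/d_o + 1/d_i = 1/d_o − 1/(m·d_o) = (1 − 1/m)/d_o, so d_o = f(1 − 1/m) = (0.2800)(1 − 1/(+4.1)) = 0.212 m.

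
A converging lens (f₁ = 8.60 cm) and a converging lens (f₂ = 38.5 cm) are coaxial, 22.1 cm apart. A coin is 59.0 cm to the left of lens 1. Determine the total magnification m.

Lens 1: 1/d_i1 = 1/(8.60) − 1/(59.0) = 0.09933, so d_i1 = 10.07 cm; m₁ = −d_i1/d_o1 = -0.1707.
d_o2 = 22.1 − (10.07) = 12.03 cm.
Lens 2: 1/d_i2 = 1/(38.5) − 1/(12.03) = -0.05715, so d_i2 = -17.50 cm; m₂ = −d_i2/d_o2 = +1.454.
m = m₁·m₂ = (-0.1707)(+1.454) = -0.248.

m = -0.248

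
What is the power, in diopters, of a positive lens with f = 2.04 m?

P = +0.490 D

P = 1/f = 1/(2.04 m) = +0.490 D.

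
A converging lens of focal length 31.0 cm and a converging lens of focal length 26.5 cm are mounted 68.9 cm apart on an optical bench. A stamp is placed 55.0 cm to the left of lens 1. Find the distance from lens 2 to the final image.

1.98 cm

Lens 1: 1/d_i1 = 1/f₁ − 1/d_o1 = 1/(31.0) − 1/(55.0) = 0.01408, so d_i1 = 71.04 cm.
The intermediate image is 71.04 cm to the right of lens 1, which lies 2.140 cm to the right of lens 2 — a virtual object — so d_o2 = −2.140 cm.
Lens 2: 1/d_i2 = 1/f₂ − 1/d_o2 = 1/(26.5) − 1/(-2.140) = 0.5050, so d_i2 = 1.98 cm.
The final image is real, 1.98 cm to the right of lens 2 (overall magnification ≈ -1.2).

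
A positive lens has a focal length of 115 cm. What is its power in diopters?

f = 115 cm = 1.15 m.
P = 1/f = 1/(1.15 m) = +0.870 D.

P = +0.870 D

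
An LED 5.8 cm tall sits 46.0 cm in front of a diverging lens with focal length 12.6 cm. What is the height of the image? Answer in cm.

For a diverging lens, f = -12.6 cm.
1/d_i = 1/f − 1/d_o = 1/(-12.60) − 1/(46.0) = -0.1011, so d_i = -9.891 cm.
m = −d_i/d_o = +0.2150.
|h_i| = |m|·h_o = 0.2150 × 5.8 = 1.25 cm. The image is virtual, upright and reduced, on the same side as the object.

1.25 cm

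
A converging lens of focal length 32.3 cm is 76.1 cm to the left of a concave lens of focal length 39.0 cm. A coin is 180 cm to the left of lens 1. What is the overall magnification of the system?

Lens 1: 1/d_i1 = 1/(32.3) − 1/(180) = 0.02540, so d_i1 = 39.36 cm; m₁ = −d_i1/d_o1 = -0.2187.
d_o2 = 76.1 − (39.36) = 36.74 cm.
f₂ = −39.0 cm (diverging).
Lens 2: 1/d_i2 = 1/(-39.0) − 1/(36.74) = -0.05286, so d_i2 = -18.92 cm; m₂ = −d_i2/d_o2 = +0.5149.
m = m₁·m₂ = (-0.2187)(+0.5149) = -0.113.

m = -0.113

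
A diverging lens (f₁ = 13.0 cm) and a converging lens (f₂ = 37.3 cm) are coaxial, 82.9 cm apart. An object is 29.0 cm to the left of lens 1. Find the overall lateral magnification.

m = -0.212

f₁ = −13.0 cm (diverging).
Lens 1: 1/d_i1 = 1/(-13.0) − 1/(29.0) = -0.1114, so d_i1 = -8.976 cm; m₁ = −d_i1/d_o1 = +0.3095.
d_o2 = 82.9 − (-8.976) = 91.88 cm.
Lens 2: 1/d_i2 = 1/(37.3) − 1/(91.88) = 0.01593, so d_i2 = 62.79 cm; m₂ = −d_i2/d_o2 = -0.6834.
m = m₁·m₂ = (+0.3095)(-0.6834) = -0.212.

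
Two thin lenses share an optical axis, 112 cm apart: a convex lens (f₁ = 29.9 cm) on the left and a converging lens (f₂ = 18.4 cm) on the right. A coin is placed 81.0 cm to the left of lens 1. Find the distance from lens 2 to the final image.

Lens 1: 1/d_i1 = 1/f₁ − 1/d_o1 = 1/(29.9) − 1/(81.0) = 0.02110, so d_i1 = 47.40 cm.
The intermediate image is 47.40 cm to the right of lens 1, which is 112 − (47.40) = 64.60 cm to the left of lens 2, so d_o2 = +64.60 cm.
Lens 2: 1/d_i2 = 1/f₂ − 1/d_o2 = 1/(18.4) − 1/(64.60) = 0.03887, so d_i2 = 25.7 cm.
The final image is real, 25.7 cm to the right of lens 2 (overall magnification ≈ 0.23).

25.7 cm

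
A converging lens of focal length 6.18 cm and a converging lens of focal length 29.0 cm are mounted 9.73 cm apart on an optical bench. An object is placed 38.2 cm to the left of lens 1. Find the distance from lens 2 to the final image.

Lens 1: 1/d_i1 = 1/f₁ − 1/d_o1 = 1/(6.18) − 1/(38.2) = 0.1356, so d_i1 = 7.373 cm.
The intermediate image is 7.373 cm to the right of lens 1, which is 9.73 − (7.373) = 2.357 cm to the left of lens 2, so d_o2 = +2.357 cm.
Lens 2: 1/d_i2 = 1/f₂ − 1/d_o2 = 1/(29.0) − 1/(2.357) = -0.3898, so d_i2 = -2.57 cm.
The final image is virtual, 2.57 cm to the left of lens 2 (overall magnification ≈ -0.21).

2.57 cm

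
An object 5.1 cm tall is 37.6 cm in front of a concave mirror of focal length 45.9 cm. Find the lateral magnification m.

m = +5.53

1/d_i = 1/f − 1/d_o = 1/(45.90) − 1/(37.6) = -0.004809, so d_i = -207.9 cm.
m = −d_i/d_o = −(-207.9)/(37.6) = +5.53.
The image is virtual, upright and enlarged, behind the mirror.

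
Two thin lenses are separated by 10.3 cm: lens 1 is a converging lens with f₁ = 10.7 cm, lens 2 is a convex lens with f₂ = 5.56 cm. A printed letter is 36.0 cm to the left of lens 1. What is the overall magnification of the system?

m = -0.224

Lens 1: 1/d_i1 = 1/(10.7) − 1/(36.0) = 0.06568, so d_i1 = 15.23 cm; m₁ = −d_i1/d_o1 = -0.4231.
d_o2 = 10.3 − (15.23) = -4.930 cm (virtual object).
Lens 2: 1/d_i2 = 1/(5.56) − 1/(-4.930) = 0.3827, so d_i2 = 2.613 cm; m₂ = −d_i2/d_o2 = +0.5300.
m = m₁·m₂ = (-0.4231)(+0.5300) = -0.224.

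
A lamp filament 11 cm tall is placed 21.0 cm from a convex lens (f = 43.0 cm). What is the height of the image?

21.5 cm

1/d_i = 1/f − 1/d_o = 1/(43.00) − 1/(21.0) = -0.02436, so d_i = -41.05 cm.
m = −d_i/d_o = +1.955.
|h_i| = |m|·h_o = 1.955 × 11 = 21.5 cm. The image is virtual, upright and enlarged, on the same side as the object.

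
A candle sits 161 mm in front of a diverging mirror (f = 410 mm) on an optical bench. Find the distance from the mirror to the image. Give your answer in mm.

For a diverging mirror, f = -410 mm.
Mirror equation: 1/s_i = 1/f − 1/s_o = 1/(-410.0) − 1/(161) = -0.002439 − 0.006211 = -0.008650, so s_i = -116 mm.
The image is virtual, upright and reduced, behind the mirror.

116 mm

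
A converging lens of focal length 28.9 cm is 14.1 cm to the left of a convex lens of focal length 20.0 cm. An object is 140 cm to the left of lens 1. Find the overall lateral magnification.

m = -0.123

Lens 1: 1/d_i1 = 1/(28.9) − 1/(140) = 0.02746, so d_i1 = 36.42 cm; m₁ = −d_i1/d_o1 = -0.2601.
d_o2 = 14.1 − (36.42) = -22.32 cm (virtual object).
Lens 2: 1/d_i2 = 1/(20.0) − 1/(-22.32) = 0.09480, so d_i2 = 10.55 cm; m₂ = −d_i2/d_o2 = +0.4726.
m = m₁·m₂ = (-0.2601)(+0.4726) = -0.123.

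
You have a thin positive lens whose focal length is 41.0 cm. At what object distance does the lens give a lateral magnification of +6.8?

m = −d_i/d_o ⇒ d_i = −m·d_o.
1/f = 1/d_o + 1/d_i = 1/d_o − 1/(m·d_o) = (1 − 1/m)/d_o, so d_o = f(1 − 1/m) = (41.00)(1 − 1/(+6.8)) = 35.0 cm.

35.0 cm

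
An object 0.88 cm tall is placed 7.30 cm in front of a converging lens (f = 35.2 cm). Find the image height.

1.11 cm

1/d_i = 1/f − 1/d_o = 1/(35.20) − 1/(7.30) = -0.1086, so d_i = -9.210 cm.
m = −d_i/d_o = +1.262.
|h_i| = |m|·h_o = 1.262 × 0.88 = 1.11 cm. The image is virtual, upright and enlarged, on the same side as the object.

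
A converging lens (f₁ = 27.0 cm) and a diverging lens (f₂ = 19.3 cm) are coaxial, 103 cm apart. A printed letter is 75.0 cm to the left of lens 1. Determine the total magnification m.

m = -0.136

Lens 1: 1/d_i1 = 1/(27.0) − 1/(75.0) = 0.02370, so d_i1 = 42.19 cm; m₁ = −d_i1/d_o1 = -0.5625.
d_o2 = 103 − (42.19) = 60.81 cm.
f₂ = −19.3 cm (diverging).
Lens 2: 1/d_i2 = 1/(-19.3) − 1/(60.81) = -0.06826, so d_i2 = -14.65 cm; m₂ = −d_i2/d_o2 = +0.2409.
m = m₁·m₂ = (-0.5625)(+0.2409) = -0.136.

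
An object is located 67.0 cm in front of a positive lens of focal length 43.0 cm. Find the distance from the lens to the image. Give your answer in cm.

Thin-lens equation: 1/v = 1/f − 1/u = 1/(43.00) − 1/(67.0) = 0.02326 − 0.01493 = 0.008330, so v = 120 cm.
The image is real, inverted and enlarged, on the far side of the lens.

120 cm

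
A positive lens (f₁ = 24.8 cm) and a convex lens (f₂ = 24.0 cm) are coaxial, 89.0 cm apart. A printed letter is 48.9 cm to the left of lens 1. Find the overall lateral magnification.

m = +1.68

Lens 1: 1/d_i1 = 1/(24.8) − 1/(48.9) = 0.01987, so d_i1 = 50.32 cm; m₁ = −d_i1/d_o1 = -1.029.
d_o2 = 89.0 − (50.32) = 38.68 cm.
Lens 2: 1/d_i2 = 1/(24.0) − 1/(38.68) = 0.01581, so d_i2 = 63.24 cm; m₂ = −d_i2/d_o2 = -1.635.
m = m₁·m₂ = (-1.029)(-1.635) = +1.68.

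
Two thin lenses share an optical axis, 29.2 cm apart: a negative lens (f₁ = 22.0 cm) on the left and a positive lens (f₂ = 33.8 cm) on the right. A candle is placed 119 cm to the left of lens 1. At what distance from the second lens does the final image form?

116 cm

Lens 1 is diverging, so f₁ = −22.0 cm.
Lens 1: 1/d_i1 = 1/f₁ − 1/d_o1 = 1/(-22.0) − 1/(119) = -0.05386, so d_i1 = -18.57 cm.
The intermediate image is 18.57 cm to the left of lens 1 (virtual), which is 29.2 − (-18.57) = 47.77 cm to the left of lens 2, so d_o2 = +47.77 cm.
Lens 2: 1/d_i2 = 1/f₂ − 1/d_o2 = 1/(33.8) − 1/(47.77) = 0.008652, so d_i2 = 116 cm.
The final image is real, 116 cm to the right of lens 2 (overall magnification ≈ -0.38).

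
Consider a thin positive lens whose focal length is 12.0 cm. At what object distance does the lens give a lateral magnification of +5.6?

9.86 cm

m = −d_i/d_o ⇒ d_i = −m·d_o.
1/f = 1/d_o + 1/d_i = 1/d_o − 1/(m·d_o) = (1 − 1/m)/d_o, so d_o = f(1 − 1/m) = (12.00)(1 − 1/(+5.6)) = 9.86 cm.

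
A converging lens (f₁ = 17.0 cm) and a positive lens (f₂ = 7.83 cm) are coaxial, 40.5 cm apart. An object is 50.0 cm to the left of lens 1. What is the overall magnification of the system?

Lens 1: 1/d_i1 = 1/(17.0) − 1/(50.0) = 0.03882, so d_i1 = 25.76 cm; m₁ = −d_i1/d_o1 = -0.5152.
d_o2 = 40.5 − (25.76) = 14.74 cm.
Lens 2: 1/d_i2 = 1/(7.83) − 1/(14.74) = 0.05987, so d_i2 = 16.70 cm; m₂ = −d_i2/d_o2 = -1.133.
m = m₁·m₂ = (-0.5152)(-1.133) = +0.584.

m = +0.584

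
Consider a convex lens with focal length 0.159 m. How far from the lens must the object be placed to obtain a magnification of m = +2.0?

0.0795 m

m = −d_i/d_o ⇒ d_i = −m·d_o.
1/f = 1/d_o + 1/d_i = 1/d_o − 1/(m·d_o) = (1 − 1/m)/d_o, so d_o = f(1 − 1/m) = (0.1590)(1 − 1/(+2.0)) = 0.0795 m.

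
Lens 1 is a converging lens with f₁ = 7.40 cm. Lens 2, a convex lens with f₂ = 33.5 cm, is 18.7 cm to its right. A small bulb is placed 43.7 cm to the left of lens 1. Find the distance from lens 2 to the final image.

Lens 1: 1/d_i1 = 1/f₁ − 1/d_o1 = 1/(7.40) − 1/(43.7) = 0.1123, so d_i1 = 8.909 cm.
The intermediate image is 8.909 cm to the right of lens 1, which is 18.7 − (8.909) = 9.791 cm to the left of lens 2, so d_o2 = +9.791 cm.
Lens 2: 1/d_i2 = 1/f₂ − 1/d_o2 = 1/(33.5) − 1/(9.791) = -0.07228, so d_i2 = -13.8 cm.
The final image is virtual, 13.8 cm to the left of lens 2 (overall magnification ≈ -0.29).

13.8 cm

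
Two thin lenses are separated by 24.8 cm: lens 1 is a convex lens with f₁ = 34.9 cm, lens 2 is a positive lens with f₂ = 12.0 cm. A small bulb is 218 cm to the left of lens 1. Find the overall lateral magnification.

m = -0.0796

Lens 1: 1/d_i1 = 1/(34.9) − 1/(218) = 0.02407, so d_i1 = 41.55 cm; m₁ = −d_i1/d_o1 = -0.1906.
d_o2 = 24.8 − (41.55) = -16.75 cm (virtual object).
Lens 2: 1/d_i2 = 1/(12.0) − 1/(-16.75) = 0.1430, so d_i2 = 6.991 cm; m₂ = −d_i2/d_o2 = +0.4174.
m = m₁·m₂ = (-0.1906)(+0.4174) = -0.0796.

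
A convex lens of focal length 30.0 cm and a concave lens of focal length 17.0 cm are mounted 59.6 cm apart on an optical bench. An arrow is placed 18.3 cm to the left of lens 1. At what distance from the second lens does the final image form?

Lens 1: 1/d_i1 = 1/f₁ − 1/d_o1 = 1/(30.0) − 1/(18.3) = -0.02131, so d_i1 = -46.92 cm.
The intermediate image is 46.92 cm to the left of lens 1 (virtual), which is 59.6 − (-46.92) = 106.5 cm to the left of lens 2, so d_o2 = +106.5 cm.
Lens 2 is diverging, so f₂ = −17.0 cm.
Lens 2: 1/d_i2 = 1/f₂ − 1/d_o2 = 1/(-17.0) − 1/(106.5) = -0.06821, so d_i2 = -14.7 cm.
The final image is virtual, 14.7 cm to the left of lens 2 (overall magnification ≈ 0.35).

14.7 cm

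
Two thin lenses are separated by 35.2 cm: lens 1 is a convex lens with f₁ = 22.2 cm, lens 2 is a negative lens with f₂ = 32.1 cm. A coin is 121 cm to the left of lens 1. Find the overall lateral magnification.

m = -0.180

Lens 1: 1/d_i1 = 1/(22.2) − 1/(121) = 0.03678, so d_i1 = 27.19 cm; m₁ = −d_i1/d_o1 = -0.2247.
d_o2 = 35.2 − (27.19) = 8.010 cm.
f₂ = −32.1 cm (diverging).
Lens 2: 1/d_i2 = 1/(-32.1) − 1/(8.010) = -0.1560, so d_i2 = -6.410 cm; m₂ = −d_i2/d_o2 = +0.8003.
m = m₁·m₂ = (-0.2247)(+0.8003) = -0.180.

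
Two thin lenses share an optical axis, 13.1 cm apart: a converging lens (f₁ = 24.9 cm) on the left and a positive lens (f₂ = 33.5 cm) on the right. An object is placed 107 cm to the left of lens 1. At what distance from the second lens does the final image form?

Lens 1: 1/d_i1 = 1/f₁ − 1/d_o1 = 1/(24.9) − 1/(107) = 0.03081, so d_i1 = 32.45 cm.
The intermediate image is 32.45 cm to the right of lens 1, which lies 19.35 cm to the right of lens 2 — a virtual object — so d_o2 = −19.35 cm.
Lens 2: 1/d_i2 = 1/f₂ − 1/d_o2 = 1/(33.5) − 1/(-19.35) = 0.08153, so d_i2 = 12.3 cm.
The final image is real, 12.3 cm to the right of lens 2 (overall magnification ≈ -0.19).

12.3 cm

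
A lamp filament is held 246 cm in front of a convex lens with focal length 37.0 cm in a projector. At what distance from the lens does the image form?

43.6 cm

Lens equation: 1/q = 1/f − 1/p = 1/(37.00) − 1/(246) = 0.02703 − 0.004065 = 0.02296, so q = 43.6 cm.
The image is real, inverted and reduced, on the far side of the lens.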